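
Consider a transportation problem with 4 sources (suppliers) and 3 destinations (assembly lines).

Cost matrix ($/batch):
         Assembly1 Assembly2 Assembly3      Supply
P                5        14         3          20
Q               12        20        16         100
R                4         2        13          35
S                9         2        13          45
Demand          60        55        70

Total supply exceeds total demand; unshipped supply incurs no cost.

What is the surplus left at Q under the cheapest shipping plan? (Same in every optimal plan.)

15

Minimum-cost shipments:
  P->Assembly3: 20 × $3 = $60
  Q->Assembly1: 35 × $12 = $420
  Q->Assembly3: 50 × $16 = $800
  R->Assembly1: 25 × $4 = $100
  R->Assembly2: 10 × $2 = $20
  S->Assembly2: 45 × $2 = $90
Total cost = $1490.
Q ships 85 of its 100, leaving 15.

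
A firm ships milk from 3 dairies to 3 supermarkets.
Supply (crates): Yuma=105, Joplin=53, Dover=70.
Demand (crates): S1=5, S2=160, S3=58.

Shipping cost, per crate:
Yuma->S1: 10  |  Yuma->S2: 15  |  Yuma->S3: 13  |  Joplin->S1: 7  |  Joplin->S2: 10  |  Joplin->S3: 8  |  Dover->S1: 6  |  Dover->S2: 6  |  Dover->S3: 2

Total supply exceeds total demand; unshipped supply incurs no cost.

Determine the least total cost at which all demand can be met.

2193

One minimum-cost allocation:
  Yuma–S1: 5 × 10 = 50
  Yuma–S2: 95 × 15 = 1425
  Joplin–S2: 53 × 10 = 530
  Dover–S2: 12 × 6 = 72
  Dover–S3: 58 × 2 = 116
Total = 50 + 1425 + 530 + 72 + 116 = 2193.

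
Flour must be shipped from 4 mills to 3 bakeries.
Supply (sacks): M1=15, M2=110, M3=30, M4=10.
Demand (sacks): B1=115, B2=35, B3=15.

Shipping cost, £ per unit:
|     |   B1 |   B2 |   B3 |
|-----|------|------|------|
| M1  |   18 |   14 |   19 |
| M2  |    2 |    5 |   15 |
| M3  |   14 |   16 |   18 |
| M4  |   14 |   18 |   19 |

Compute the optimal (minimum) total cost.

1095

Optimal allocation:
  M1–B2: 15 × £14 = £210
  M2–B1: 110 × £2 = £220
  M3–B2: 20 × £16 = £320
  M3–B3: 10 × £18 = £180
  M4–B1: 5 × £14 = £70
  M4–B3: 5 × £19 = £95
Total = 210 + 220 + 320 + 180 + 70 + 95 = £1095.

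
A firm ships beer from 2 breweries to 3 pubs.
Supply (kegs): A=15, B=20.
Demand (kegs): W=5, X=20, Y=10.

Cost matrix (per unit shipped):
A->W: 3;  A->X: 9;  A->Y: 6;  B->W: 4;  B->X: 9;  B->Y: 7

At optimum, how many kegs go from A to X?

Solving gives:
  A to W: 5 × 3 = 15
  A to Y: 10 × 6 = 60
  B to X: 20 × 9 = 180
Total cost = 255.
The route A→X is not used.

0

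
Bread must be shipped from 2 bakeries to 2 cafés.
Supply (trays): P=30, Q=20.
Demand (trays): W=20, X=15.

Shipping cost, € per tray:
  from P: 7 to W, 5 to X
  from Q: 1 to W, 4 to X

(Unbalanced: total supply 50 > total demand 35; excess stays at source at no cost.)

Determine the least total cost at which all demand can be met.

95

A cheapest plan:
  P→X: 15 × €5 = €75
  Q→W: 20 × €1 = €20
Total = 75 + 20 = €95.
(Supply check: P ships 15; Q ships 20.)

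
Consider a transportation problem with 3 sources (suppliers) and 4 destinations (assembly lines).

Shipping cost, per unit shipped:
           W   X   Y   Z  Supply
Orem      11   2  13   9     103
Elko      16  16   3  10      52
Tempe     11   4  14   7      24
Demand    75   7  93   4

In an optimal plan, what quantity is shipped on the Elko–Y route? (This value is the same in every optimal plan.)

52

Solving gives:
  Orem->W: 55 × 11 = 605
  Orem->X: 7 × 2 = 14
  Orem->Y: 41 × 13 = 533
  Elko->Y: 52 × 3 = 156
  Tempe->W: 20 × 11 = 220
  Tempe->Z: 4 × 7 = 28
Total cost = 1556.
So Elko→Y carries 52 batches.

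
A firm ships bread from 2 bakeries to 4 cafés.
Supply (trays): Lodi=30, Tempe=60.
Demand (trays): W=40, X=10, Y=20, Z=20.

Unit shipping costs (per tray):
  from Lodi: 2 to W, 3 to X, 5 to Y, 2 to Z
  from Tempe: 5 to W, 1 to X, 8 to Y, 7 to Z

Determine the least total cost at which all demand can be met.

380

One minimum-cost allocation:
  Lodi–W: 10 × 2 = 20
  Lodi–Z: 20 × 2 = 40
  Tempe–W: 30 × 5 = 150
  Tempe–X: 10 × 1 = 10
  Tempe–Y: 20 × 8 = 160
Total = 20 + 40 + 150 + 10 + 160 = 380.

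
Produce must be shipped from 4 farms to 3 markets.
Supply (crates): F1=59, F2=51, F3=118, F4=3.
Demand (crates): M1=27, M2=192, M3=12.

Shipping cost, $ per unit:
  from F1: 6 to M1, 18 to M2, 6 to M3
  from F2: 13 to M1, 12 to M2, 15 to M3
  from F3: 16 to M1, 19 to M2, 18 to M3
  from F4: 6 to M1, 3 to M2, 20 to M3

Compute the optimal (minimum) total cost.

Optimal allocation:
  F1->M1: 27 × $6 = $162
  F1->M2: 20 × $18 = $360
  F1->M3: 12 × $6 = $72
  F2->M2: 51 × $12 = $612
  F3->M2: 118 × $19 = $2242
  F4->M2: 3 × $3 = $9
Total = 162 + 360 + 72 + 612 + 2242 + 9 = $3457.
(Supply check: F1 ships 59; F2 ships 51; F3 ships 118; F4 ships 3.)

3457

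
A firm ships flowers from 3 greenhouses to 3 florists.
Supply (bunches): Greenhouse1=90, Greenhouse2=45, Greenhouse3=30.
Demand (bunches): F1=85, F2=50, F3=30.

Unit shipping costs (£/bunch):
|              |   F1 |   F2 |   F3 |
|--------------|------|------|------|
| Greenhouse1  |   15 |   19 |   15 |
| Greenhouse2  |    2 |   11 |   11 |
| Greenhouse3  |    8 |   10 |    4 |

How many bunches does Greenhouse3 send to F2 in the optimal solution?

Solving gives:
  Greenhouse1–F1: 40 × £15 = £600
  Greenhouse1–F2: 50 × £19 = £950
  Greenhouse2–F1: 45 × £2 = £90
  Greenhouse3–F3: 30 × £4 = £120
Total cost = £1760.
The route Greenhouse3→F2 is not used.

0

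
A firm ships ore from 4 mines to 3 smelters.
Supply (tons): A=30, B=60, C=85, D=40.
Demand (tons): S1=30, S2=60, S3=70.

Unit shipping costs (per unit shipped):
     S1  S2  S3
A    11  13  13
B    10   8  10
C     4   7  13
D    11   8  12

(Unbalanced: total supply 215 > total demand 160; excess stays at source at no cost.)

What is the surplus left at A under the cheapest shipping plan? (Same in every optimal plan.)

Minimum-cost shipments:
  B–S3: 60 tons
  C–S1: 30 tons
  C–S2: 55 tons
  D–S2: 5 tons
  D–S3: 10 tons
Total cost = 1265.
A ships 0 of its 30, leaving 30.

30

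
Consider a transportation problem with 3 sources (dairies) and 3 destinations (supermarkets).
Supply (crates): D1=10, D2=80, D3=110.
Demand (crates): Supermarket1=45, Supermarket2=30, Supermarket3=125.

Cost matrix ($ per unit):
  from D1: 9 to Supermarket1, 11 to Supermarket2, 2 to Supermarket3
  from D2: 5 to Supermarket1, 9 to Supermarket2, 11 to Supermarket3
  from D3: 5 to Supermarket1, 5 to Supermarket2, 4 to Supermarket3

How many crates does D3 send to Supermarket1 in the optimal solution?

The minimum-cost plan:
  D1–Supermarket3: 10 × $2 = $20
  D2–Supermarket1: 45 × $5 = $225
  D2–Supermarket2: 30 × $9 = $270
  D2–Supermarket3: 5 × $11 = $55
  D3–Supermarket3: 110 × $4 = $440
Total cost = $1010.
The route D3→Supermarket1 is not used.

0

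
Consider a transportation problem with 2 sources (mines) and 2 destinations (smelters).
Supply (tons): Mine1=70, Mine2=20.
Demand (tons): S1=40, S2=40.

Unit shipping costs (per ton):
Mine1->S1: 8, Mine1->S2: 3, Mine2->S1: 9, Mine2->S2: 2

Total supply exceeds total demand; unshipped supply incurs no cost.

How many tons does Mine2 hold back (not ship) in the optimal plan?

An optimal plan:
  Mine1 to S1: 40 tons
  Mine1 to S2: 20 tons
  Mine2 to S2: 20 tons
Total cost = 420.
Mine2 ships 20 of its 20, leaving 0.

0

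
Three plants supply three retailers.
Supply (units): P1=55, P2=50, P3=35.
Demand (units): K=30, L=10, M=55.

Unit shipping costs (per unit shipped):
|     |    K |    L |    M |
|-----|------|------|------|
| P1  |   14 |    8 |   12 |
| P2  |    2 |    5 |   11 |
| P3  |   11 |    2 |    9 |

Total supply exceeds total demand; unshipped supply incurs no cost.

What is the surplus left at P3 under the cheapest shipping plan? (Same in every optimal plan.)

An optimal plan:
  P1→M: 10 × 12 = 120
  P2→K: 30 × 2 = 60
  P2→M: 20 × 11 = 220
  P3→L: 10 × 2 = 20
  P3→M: 25 × 9 = 225
Total cost = 645.
P3 ships 35 of its 35, leaving 0.

0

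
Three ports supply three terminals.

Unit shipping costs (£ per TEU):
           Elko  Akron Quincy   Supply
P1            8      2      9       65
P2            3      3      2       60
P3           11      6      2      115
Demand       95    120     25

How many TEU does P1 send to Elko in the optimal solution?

0

Optimal shipments:
  P1 to Akron: 65 × £2 = £130
  P2 to Elko: 60 × £3 = £180
  P3 to Elko: 35 × £11 = £385
  P3 to Akron: 55 × £6 = £330
  P3 to Quincy: 25 × £2 = £50
Total cost = £1075.
The route P1→Elko is not used.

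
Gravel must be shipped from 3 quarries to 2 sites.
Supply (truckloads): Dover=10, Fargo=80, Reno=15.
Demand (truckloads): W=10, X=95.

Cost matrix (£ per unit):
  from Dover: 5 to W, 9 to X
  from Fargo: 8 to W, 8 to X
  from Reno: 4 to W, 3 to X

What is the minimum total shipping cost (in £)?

Optimal allocation:
  Dover–W: 10 × £5 = £50
  Fargo–X: 80 × £8 = £640
  Reno–X: 15 × £3 = £45
Total = 50 + 640 + 45 = £735.

735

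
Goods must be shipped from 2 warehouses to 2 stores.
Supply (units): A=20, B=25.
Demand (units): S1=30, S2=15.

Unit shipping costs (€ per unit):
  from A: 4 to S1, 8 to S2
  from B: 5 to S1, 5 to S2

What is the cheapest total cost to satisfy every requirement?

205

An optimal shipping plan:
  A–S1: 20 × €4 = €80
  B–S1: 10 × €5 = €50
  B–S2: 15 × €5 = €75
Total = 80 + 50 + 75 = €205.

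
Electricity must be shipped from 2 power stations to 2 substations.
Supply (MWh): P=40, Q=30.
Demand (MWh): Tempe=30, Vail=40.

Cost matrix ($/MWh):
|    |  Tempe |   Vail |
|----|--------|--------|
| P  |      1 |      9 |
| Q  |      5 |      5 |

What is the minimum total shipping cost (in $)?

An optimal shipping plan:
  P->Tempe: 30 × $1 = $30
  P->Vail: 10 × $9 = $90
  Q->Vail: 30 × $5 = $150
Total = 30 + 90 + 150 = $270.
(Supply check: P ships 40; Q ships 30.)

270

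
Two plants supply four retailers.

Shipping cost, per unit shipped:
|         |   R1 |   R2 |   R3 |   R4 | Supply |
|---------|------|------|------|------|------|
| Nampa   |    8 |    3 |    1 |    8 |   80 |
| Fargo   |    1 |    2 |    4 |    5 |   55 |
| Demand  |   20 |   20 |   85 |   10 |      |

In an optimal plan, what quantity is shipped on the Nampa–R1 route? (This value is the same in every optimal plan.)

0

Solving gives:
  Nampa–R3: 80 × 1 = 80
  Fargo–R1: 20 × 1 = 20
  Fargo–R2: 20 × 2 = 40
  Fargo–R3: 5 × 4 = 20
  Fargo–R4: 10 × 5 = 50
Total cost = 210.
The route Nampa→R1 is not used.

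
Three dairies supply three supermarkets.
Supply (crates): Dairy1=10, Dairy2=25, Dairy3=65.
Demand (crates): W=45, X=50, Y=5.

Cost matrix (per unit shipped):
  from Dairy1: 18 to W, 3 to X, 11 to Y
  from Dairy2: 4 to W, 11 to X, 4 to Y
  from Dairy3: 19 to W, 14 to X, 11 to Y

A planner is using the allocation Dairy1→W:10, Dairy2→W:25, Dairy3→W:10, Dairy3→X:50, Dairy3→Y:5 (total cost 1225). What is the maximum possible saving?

100

Current plan cost = 10·18 + 25·4 + 10·19 + 50·14 + 5·11 = 1225.
Optimal plan:
  Dairy1 to X: 10 × 3 = 30
  Dairy2 to W: 25 × 4 = 100
  Dairy3 to W: 20 × 19 = 380
  Dairy3 to X: 40 × 14 = 560
  Dairy3 to Y: 5 × 11 = 55
Optimal cost = 1125.
Saving = 1225 − 1125 = 100.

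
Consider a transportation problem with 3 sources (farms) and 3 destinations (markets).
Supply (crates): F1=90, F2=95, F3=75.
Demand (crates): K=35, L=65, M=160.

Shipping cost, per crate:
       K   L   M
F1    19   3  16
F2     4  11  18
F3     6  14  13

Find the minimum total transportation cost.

2790

An optimal shipping plan:
  F1->L: 65 × 3 = 195
  F1->M: 25 × 16 = 400
  F2->K: 35 × 4 = 140
  F2->M: 60 × 18 = 1080
  F3->M: 75 × 13 = 975
Total = 195 + 400 + 140 + 1080 + 975 = 2790.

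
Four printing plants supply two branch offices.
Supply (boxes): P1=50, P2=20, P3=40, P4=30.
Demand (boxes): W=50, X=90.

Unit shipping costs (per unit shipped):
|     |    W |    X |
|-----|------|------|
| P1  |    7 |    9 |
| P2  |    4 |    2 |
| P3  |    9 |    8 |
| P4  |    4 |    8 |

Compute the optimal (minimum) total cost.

A cheapest plan:
  P1 to W: 20 × 7 = 140
  P1 to X: 30 × 9 = 270
  P2 to X: 20 × 2 = 40
  P3 to X: 40 × 8 = 320
  P4 to W: 30 × 4 = 120
Total = 140 + 270 + 40 + 320 + 120 = 890.

890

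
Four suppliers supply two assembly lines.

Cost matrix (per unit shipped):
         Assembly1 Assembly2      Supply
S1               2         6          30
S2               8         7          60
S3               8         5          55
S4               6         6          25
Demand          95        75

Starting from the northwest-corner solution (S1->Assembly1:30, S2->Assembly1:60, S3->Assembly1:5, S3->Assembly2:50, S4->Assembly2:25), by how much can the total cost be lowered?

35

Current plan cost = 30·2 + 60·8 + 5·8 + 50·5 + 25·6 = 980.
Optimal plan:
  S1–Assembly1: 30 × 2 = 60
  S2–Assembly1: 40 × 8 = 320
  S2–Assembly2: 20 × 7 = 140
  S3–Assembly2: 55 × 5 = 275
  S4–Assembly1: 25 × 6 = 150
Optimal cost = 945.
Saving = 980 − 945 = 35.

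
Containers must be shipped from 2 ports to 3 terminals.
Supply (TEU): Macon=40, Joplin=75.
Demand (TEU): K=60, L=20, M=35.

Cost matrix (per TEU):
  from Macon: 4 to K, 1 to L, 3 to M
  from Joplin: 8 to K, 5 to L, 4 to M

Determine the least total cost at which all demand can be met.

560

One minimum-cost allocation:
  Macon->K: 40 × 4 = 160
  Joplin->K: 20 × 8 = 160
  Joplin->L: 20 × 5 = 100
  Joplin->M: 35 × 4 = 140
Total = 160 + 160 + 100 + 140 = 560.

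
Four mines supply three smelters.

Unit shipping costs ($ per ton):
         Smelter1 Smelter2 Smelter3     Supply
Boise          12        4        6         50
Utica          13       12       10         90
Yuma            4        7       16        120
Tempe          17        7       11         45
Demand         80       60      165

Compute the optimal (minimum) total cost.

2215

Optimal allocation:
  Boise to Smelter3: 50 tons
  Utica to Smelter3: 90 tons
  Yuma to Smelter1: 80 tons
  Yuma to Smelter2: 40 tons
  Tempe to Smelter2: 20 tons
  Tempe to Smelter3: 25 tons
Total cost = $2215.
(Supply check: Boise ships 50; Utica ships 90; Yuma ships 120; Tempe ships 45.)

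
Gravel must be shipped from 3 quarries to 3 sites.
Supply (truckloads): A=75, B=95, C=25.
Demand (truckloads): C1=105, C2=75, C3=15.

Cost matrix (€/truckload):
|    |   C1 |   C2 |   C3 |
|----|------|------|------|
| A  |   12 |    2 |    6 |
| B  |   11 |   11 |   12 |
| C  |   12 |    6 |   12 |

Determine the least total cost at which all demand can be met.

An optimal shipping plan:
  A–C2: 60 × €2 = €120
  A–C3: 15 × €6 = €90
  B–C1: 95 × €11 = €1045
  C–C1: 10 × €12 = €120
  C–C2: 15 × €6 = €90
Total = 120 + 90 + 1045 + 120 + 90 = €1465.
(Supply check: A ships 75; B ships 95; C ships 25.)

1465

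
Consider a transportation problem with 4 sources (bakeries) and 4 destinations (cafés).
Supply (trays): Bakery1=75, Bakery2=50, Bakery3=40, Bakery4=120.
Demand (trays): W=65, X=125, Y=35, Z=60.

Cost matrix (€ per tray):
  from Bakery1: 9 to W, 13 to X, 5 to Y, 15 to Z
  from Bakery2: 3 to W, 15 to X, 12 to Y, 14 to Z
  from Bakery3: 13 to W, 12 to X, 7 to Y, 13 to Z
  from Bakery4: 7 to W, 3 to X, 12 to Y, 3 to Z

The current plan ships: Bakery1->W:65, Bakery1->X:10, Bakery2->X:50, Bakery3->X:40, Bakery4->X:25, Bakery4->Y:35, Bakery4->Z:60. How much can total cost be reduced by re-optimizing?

Current plan cost = 65·9 + 10·13 + 50·15 + 40·12 + 25·3 + 35·12 + 60·3 = €2620.
Optimal plan:
  Bakery1->W: 15 × €9 = €135
  Bakery1->X: 25 × €13 = €325
  Bakery1->Y: 35 × €5 = €175
  Bakery2->W: 50 × €3 = €150
  Bakery3->X: 40 × €12 = €480
  Bakery4->X: 60 × €3 = €180
  Bakery4->Z: 60 × €3 = €180
Optimal cost = €1625.
Saving = 2620 − 1625 = €995.

995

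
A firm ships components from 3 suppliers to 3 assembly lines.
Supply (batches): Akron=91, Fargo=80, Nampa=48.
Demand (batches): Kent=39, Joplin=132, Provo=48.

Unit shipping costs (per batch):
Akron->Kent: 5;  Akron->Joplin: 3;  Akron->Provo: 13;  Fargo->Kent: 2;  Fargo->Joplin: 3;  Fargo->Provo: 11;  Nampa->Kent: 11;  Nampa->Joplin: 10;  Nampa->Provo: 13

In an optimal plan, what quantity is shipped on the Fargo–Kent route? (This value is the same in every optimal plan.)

Solving gives:
  Akron to Joplin: 91 × 3 = 273
  Fargo to Kent: 39 × 2 = 78
  Fargo to Joplin: 41 × 3 = 123
  Nampa to Provo: 48 × 13 = 624
Total cost = 1098.
So Fargo→Kent carries 39 batches.

39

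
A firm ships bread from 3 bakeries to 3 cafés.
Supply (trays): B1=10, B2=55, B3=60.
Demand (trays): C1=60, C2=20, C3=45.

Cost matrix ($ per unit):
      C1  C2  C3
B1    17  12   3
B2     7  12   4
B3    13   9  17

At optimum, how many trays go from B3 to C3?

0

Solving gives:
  B1->C3: 10 × $3 = $30
  B2->C1: 20 × $7 = $140
  B2->C3: 35 × $4 = $140
  B3->C1: 40 × $13 = $520
  B3->C2: 20 × $9 = $180
Total cost = $1010.
The route B3→C3 is not used.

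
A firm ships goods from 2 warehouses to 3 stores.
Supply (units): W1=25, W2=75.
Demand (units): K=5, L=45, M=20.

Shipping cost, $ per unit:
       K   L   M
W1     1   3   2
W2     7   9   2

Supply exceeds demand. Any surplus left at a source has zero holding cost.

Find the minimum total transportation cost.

330

An optimal shipping plan:
  W1->L: 25 × $3 = $75
  W2->K: 5 × $7 = $35
  W2->L: 20 × $9 = $180
  W2->M: 20 × $2 = $40
Total = 75 + 35 + 180 + 40 = $330.
(Supply check: W1 ships 25; W2 ships 45.)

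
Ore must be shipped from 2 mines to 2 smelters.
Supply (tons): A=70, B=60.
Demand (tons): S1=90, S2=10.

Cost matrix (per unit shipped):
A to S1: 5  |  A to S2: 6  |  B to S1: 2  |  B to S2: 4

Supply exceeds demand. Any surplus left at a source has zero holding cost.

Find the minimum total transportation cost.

330

A cheapest plan:
  A to S1: 30 tons
  A to S2: 10 tons
  B to S1: 60 tons
Total cost = 330.
(Supply check: A ships 40; B ships 60.)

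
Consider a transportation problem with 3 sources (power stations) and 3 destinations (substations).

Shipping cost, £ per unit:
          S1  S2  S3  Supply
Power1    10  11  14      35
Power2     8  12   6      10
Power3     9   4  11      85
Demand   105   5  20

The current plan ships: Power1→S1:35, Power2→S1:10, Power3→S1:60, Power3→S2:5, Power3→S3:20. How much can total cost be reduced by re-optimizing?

Current plan cost = 35·10 + 10·8 + 60·9 + 5·4 + 20·11 = £1210.
Optimal plan:
  Power1→S1: 35 MWh
  Power2→S3: 10 MWh
  Power3→S1: 70 MWh
  Power3→S2: 5 MWh
  Power3→S3: 10 MWh
Optimal cost = £1170.
Saving = 1210 − 1170 = £40.

40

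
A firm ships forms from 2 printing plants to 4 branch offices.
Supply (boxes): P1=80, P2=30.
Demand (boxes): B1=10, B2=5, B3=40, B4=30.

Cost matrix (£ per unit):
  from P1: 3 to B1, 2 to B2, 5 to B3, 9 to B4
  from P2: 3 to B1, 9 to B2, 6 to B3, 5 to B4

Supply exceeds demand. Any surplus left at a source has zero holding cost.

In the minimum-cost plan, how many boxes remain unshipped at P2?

0

An optimal plan:
  P1->B1: 10 × £3 = £30
  P1->B2: 5 × £2 = £10
  P1->B3: 40 × £5 = £200
  P2->B4: 30 × £5 = £150
Total cost = £390.
P2 ships 30 of its 30, leaving 0.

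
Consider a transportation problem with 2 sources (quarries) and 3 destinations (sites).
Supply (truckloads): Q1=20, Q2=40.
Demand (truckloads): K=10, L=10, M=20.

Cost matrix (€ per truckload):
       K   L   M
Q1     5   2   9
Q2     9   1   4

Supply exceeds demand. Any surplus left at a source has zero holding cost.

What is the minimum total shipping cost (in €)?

140

A cheapest plan:
  Q1->K: 10 × €5 = €50
  Q2->L: 10 × €1 = €10
  Q2->M: 20 × €4 = €80
Total = 50 + 10 + 80 = €140.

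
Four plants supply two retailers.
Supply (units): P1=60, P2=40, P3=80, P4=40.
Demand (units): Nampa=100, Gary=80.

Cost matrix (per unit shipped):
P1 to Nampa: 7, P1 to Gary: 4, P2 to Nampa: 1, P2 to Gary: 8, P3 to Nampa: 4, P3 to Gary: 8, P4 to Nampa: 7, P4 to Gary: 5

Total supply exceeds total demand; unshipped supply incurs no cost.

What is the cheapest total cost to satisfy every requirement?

620

A cheapest plan:
  P1 to Gary: 60 × 4 = 240
  P2 to Nampa: 40 × 1 = 40
  P3 to Nampa: 60 × 4 = 240
  P4 to Gary: 20 × 5 = 100
Total = 240 + 40 + 240 + 100 = 620.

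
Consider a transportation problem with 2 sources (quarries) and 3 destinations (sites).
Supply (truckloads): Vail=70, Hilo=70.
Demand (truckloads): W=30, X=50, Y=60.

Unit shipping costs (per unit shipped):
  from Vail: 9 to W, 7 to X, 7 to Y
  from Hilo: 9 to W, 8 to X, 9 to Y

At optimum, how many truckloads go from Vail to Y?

60

The minimum-cost plan:
  Vail→X: 10 × 7 = 70
  Vail→Y: 60 × 7 = 420
  Hilo→W: 30 × 9 = 270
  Hilo→X: 40 × 8 = 320
Total cost = 1080.
So Vail→Y carries 60 truckloads.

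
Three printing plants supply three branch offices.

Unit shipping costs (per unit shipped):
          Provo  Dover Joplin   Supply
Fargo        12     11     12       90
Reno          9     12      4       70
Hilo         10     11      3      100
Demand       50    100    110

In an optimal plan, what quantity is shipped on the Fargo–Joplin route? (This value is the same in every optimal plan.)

0

The minimum-cost plan:
  Fargo->Dover: 90 boxes
  Reno->Provo: 50 boxes
  Reno->Joplin: 20 boxes
  Hilo->Dover: 10 boxes
  Hilo->Joplin: 90 boxes
Total cost = 1900.
The route Fargo→Joplin is not used.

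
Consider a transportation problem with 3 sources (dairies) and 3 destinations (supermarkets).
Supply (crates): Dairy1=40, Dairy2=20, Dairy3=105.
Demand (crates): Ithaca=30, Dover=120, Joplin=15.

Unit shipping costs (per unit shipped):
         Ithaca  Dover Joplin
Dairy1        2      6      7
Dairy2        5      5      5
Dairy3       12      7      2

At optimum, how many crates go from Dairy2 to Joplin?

0

The minimum-cost plan:
  Dairy1 to Ithaca: 30 × 2 = 60
  Dairy1 to Dover: 10 × 6 = 60
  Dairy2 to Dover: 20 × 5 = 100
  Dairy3 to Dover: 90 × 7 = 630
  Dairy3 to Joplin: 15 × 2 = 30
Total cost = 880.
The route Dairy2→Joplin is not used.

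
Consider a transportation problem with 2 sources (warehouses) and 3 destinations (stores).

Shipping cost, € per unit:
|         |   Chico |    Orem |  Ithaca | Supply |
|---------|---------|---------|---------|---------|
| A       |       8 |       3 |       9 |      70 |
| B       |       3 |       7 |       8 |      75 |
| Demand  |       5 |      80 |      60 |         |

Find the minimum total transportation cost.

One minimum-cost allocation:
  A to Orem: 70 × €3 = €210
  B to Chico: 5 × €3 = €15
  B to Orem: 10 × €7 = €70
  B to Ithaca: 60 × €8 = €480
Total = 210 + 15 + 70 + 480 = €775.
(Supply check: A ships 70; B ships 75.)

775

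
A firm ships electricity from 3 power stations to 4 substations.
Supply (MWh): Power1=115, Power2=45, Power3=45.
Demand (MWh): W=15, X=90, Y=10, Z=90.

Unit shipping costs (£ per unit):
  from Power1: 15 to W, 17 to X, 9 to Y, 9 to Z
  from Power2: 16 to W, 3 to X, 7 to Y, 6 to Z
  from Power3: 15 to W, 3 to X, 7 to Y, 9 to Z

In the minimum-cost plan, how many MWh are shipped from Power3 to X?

Solving gives:
  Power1→W: 15 × £15 = £225
  Power1→Y: 10 × £9 = £90
  Power1→Z: 90 × £9 = £810
  Power2→X: 45 × £3 = £135
  Power3→X: 45 × £3 = £135
Total cost = £1395.
So Power3→X carries 45 MWh.

45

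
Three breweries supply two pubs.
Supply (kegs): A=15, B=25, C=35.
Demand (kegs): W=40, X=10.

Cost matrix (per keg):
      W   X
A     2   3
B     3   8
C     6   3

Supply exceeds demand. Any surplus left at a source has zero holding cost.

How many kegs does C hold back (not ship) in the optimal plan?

Minimum-cost shipments:
  A–W: 15 × 2 = 30
  B–W: 25 × 3 = 75
  C–X: 10 × 3 = 30
Total cost = 135.
C ships 10 of its 35, leaving 25.

25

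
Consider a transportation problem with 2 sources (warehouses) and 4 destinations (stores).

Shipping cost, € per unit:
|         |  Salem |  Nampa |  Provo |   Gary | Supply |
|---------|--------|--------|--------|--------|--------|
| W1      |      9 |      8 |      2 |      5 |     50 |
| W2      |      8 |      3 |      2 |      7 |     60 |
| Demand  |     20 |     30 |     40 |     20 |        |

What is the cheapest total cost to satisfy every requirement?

An optimal shipping plan:
  W1–Provo: 30 units
  W1–Gary: 20 units
  W2–Salem: 20 units
  W2–Nampa: 30 units
  W2–Provo: 10 units
Total cost = €430.

430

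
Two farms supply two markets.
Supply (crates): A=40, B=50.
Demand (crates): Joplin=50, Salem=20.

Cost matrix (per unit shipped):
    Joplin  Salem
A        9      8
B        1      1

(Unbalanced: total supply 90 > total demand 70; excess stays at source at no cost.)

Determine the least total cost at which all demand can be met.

210

One minimum-cost allocation:
  A to Salem: 20 × 8 = 160
  B to Joplin: 50 × 1 = 50
Total = 160 + 50 = 210.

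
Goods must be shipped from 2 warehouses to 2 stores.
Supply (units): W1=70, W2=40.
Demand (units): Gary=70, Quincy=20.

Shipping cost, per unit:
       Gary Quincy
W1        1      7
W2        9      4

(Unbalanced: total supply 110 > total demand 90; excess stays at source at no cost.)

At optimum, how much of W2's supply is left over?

Minimum-cost shipments:
  W1 to Gary: 70 units
  W2 to Quincy: 20 units
Total cost = 150.
W2 ships 20 of its 40, leaving 20.

20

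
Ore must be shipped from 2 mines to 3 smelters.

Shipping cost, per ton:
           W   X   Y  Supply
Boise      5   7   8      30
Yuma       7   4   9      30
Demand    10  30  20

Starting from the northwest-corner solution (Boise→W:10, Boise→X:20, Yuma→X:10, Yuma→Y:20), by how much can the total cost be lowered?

80

Current plan cost = 10·5 + 20·7 + 10·4 + 20·9 = 410.
Optimal plan:
  Boise→W: 10 × 5 = 50
  Boise→Y: 20 × 8 = 160
  Yuma→X: 30 × 4 = 120
Optimal cost = 330.
Saving = 410 − 330 = 80.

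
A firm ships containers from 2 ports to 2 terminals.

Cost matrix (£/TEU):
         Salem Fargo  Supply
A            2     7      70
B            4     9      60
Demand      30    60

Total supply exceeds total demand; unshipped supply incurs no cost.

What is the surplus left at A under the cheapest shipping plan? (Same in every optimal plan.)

0

An optimal plan:
  A–Salem: 30 TEU
  A–Fargo: 40 TEU
  B–Fargo: 20 TEU
Total cost = £520.
A ships 70 of its 70, leaving 0.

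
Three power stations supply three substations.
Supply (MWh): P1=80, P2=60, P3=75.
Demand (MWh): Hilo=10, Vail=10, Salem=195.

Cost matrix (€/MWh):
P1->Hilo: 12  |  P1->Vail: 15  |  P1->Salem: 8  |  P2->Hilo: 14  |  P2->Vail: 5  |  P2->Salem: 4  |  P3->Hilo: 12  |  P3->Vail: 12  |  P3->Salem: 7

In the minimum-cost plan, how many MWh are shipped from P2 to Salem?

The minimum-cost plan:
  P1→Hilo: 10 × €12 = €120
  P1→Salem: 70 × €8 = €560
  P2→Vail: 10 × €5 = €50
  P2→Salem: 50 × €4 = €200
  P3→Salem: 75 × €7 = €525
Total cost = €1455.
So P2→Salem carries 50 MWh.

50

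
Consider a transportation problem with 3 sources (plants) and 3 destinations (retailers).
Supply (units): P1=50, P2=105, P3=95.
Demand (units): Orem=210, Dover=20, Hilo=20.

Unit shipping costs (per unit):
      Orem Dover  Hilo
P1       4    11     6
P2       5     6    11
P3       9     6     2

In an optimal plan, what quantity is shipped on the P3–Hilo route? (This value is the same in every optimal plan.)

20

The minimum-cost plan:
  P1 to Orem: 50 × 4 = 200
  P2 to Orem: 105 × 5 = 525
  P3 to Orem: 55 × 9 = 495
  P3 to Dover: 20 × 6 = 120
  P3 to Hilo: 20 × 2 = 40
Total cost = 1380.
So P3→Hilo carries 20 units.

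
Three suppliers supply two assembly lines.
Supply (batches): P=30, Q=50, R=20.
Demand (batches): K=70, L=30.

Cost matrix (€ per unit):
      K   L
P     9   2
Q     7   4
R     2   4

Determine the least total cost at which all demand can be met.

One minimum-cost allocation:
  P–L: 30 × €2 = €60
  Q–K: 50 × €7 = €350
  R–K: 20 × €2 = €40
Total = 60 + 350 + 40 = €450.
(Supply check: P ships 30; Q ships 50; R ships 20.)

450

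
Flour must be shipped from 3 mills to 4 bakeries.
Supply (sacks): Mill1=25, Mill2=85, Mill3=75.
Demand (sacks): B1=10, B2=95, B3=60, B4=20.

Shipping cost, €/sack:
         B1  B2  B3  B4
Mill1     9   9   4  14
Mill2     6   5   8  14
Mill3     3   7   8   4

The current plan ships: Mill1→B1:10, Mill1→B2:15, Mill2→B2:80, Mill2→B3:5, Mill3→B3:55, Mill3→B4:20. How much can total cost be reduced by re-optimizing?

200

Current plan cost = 10·9 + 15·9 + 80·5 + 5·8 + 55·8 + 20·4 = €1185.
Optimal plan:
  Mill1->B3: 25 × €4 = €100
  Mill2->B2: 85 × €5 = €425
  Mill3->B1: 10 × €3 = €30
  Mill3->B2: 10 × €7 = €70
  Mill3->B3: 35 × €8 = €280
  Mill3->B4: 20 × €4 = €80
Optimal cost = €985.
Saving = 1185 − 985 = €200.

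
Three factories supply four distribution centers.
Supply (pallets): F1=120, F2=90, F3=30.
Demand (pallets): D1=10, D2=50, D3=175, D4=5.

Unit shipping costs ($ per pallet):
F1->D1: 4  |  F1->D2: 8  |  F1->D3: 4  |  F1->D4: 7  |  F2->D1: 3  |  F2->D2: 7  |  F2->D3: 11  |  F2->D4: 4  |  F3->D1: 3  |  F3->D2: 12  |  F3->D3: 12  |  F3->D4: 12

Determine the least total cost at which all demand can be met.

1505

Optimal allocation:
  F1 to D3: 120 × $4 = $480
  F2 to D2: 50 × $7 = $350
  F2 to D3: 35 × $11 = $385
  F2 to D4: 5 × $4 = $20
  F3 to D1: 10 × $3 = $30
  F3 to D3: 20 × $12 = $240
Total = 480 + 350 + 385 + 20 + 30 + 240 = $1505.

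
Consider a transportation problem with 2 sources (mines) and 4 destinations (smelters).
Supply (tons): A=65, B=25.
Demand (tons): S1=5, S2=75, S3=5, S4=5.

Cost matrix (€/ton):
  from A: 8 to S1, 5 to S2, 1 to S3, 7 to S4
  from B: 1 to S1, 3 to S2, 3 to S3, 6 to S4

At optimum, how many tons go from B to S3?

0

Optimal shipments:
  A->S2: 55 tons
  A->S3: 5 tons
  A->S4: 5 tons
  B->S1: 5 tons
  B->S2: 20 tons
Total cost = €380.
The route B→S3 is not used.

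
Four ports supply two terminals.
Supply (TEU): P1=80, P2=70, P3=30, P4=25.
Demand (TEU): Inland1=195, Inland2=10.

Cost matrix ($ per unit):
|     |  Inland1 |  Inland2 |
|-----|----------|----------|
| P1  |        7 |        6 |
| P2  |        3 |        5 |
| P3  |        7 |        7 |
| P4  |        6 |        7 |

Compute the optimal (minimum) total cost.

1120

Optimal allocation:
  P1 to Inland1: 70 × $7 = $490
  P1 to Inland2: 10 × $6 = $60
  P2 to Inland1: 70 × $3 = $210
  P3 to Inland1: 30 × $7 = $210
  P4 to Inland1: 25 × $6 = $150
Total = 490 + 60 + 210 + 210 + 150 = $1120.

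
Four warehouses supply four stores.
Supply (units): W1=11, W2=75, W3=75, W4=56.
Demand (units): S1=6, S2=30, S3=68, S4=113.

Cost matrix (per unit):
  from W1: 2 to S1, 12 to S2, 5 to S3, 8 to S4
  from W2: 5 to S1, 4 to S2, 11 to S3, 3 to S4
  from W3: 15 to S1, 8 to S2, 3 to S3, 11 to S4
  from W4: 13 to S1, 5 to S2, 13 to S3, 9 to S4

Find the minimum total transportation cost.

942

An optimal shipping plan:
  W1→S1: 6 × 2 = 12
  W1→S4: 5 × 8 = 40
  W2→S4: 75 × 3 = 225
  W3→S3: 68 × 3 = 204
  W3→S4: 7 × 11 = 77
  W4→S2: 30 × 5 = 150
  W4→S4: 26 × 9 = 234
Total = 12 + 40 + 225 + 204 + 77 + 150 + 234 = 942.
(Supply check: W1 ships 11; W2 ships 75; W3 ships 75; W4 ships 56.)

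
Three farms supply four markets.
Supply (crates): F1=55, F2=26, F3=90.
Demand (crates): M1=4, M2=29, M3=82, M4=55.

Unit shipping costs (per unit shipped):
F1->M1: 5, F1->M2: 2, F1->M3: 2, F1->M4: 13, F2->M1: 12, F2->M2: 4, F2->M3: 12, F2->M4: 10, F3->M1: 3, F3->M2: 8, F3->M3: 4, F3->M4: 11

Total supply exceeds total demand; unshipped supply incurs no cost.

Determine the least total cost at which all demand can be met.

925

Optimal allocation:
  F1->M2: 29 × 2 = 58
  F1->M3: 26 × 2 = 52
  F2->M4: 26 × 10 = 260
  F3->M1: 4 × 3 = 12
  F3->M3: 56 × 4 = 224
  F3->M4: 29 × 11 = 319
Total = 58 + 52 + 260 + 12 + 224 + 319 = 925.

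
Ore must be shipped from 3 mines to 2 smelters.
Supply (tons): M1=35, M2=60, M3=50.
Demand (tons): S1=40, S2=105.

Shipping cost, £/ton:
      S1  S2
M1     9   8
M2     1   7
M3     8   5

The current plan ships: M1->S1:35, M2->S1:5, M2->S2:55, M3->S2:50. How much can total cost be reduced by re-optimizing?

Current plan cost = 35·9 + 5·1 + 55·7 + 50·5 = £955.
Optimal plan:
  M1→S2: 35 × £8 = £280
  M2→S1: 40 × £1 = £40
  M2→S2: 20 × £7 = £140
  M3→S2: 50 × £5 = £250
Optimal cost = £710.
Saving = 955 − 710 = £245.

245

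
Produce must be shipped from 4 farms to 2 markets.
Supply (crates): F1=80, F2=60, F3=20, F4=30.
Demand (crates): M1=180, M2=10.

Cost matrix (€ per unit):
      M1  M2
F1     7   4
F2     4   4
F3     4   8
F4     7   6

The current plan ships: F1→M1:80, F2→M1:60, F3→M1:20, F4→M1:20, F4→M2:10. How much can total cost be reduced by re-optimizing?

Current plan cost = 80·7 + 60·4 + 20·4 + 20·7 + 10·6 = €1080.
Optimal plan:
  F1→M1: 70 × €7 = €490
  F1→M2: 10 × €4 = €40
  F2→M1: 60 × €4 = €240
  F3→M1: 20 × €4 = €80
  F4→M1: 30 × €7 = €210
Optimal cost = €1060.
Saving = 1080 − 1060 = €20.

20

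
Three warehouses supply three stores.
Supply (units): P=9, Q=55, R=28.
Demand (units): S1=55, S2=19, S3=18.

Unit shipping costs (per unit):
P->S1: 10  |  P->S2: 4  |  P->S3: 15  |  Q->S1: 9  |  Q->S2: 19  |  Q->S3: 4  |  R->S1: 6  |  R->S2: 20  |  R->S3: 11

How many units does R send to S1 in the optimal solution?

Solving gives:
  P->S2: 9 × 4 = 36
  Q->S1: 27 × 9 = 243
  Q->S2: 10 × 19 = 190
  Q->S3: 18 × 4 = 72
  R->S1: 28 × 6 = 168
Total cost = 709.
So R→S1 carries 28 units.

28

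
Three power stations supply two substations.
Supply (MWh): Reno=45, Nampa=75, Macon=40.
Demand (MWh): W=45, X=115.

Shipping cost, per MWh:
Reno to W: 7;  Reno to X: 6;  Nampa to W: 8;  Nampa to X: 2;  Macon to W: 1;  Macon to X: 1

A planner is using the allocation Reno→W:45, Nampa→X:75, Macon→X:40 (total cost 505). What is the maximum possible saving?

Current plan cost = 45·7 + 75·2 + 40·1 = 505.
Optimal plan:
  Reno to W: 5 MWh
  Reno to X: 40 MWh
  Nampa to X: 75 MWh
  Macon to W: 40 MWh
Optimal cost = 465.
Saving = 505 − 465 = 40.

40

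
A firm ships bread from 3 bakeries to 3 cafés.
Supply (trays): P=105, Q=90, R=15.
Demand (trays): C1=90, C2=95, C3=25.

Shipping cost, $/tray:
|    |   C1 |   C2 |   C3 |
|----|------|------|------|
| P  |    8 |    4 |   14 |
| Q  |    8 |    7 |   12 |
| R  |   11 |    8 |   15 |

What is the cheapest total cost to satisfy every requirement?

An optimal shipping plan:
  P–C1: 10 × $8 = $80
  P–C2: 95 × $4 = $380
  Q–C1: 65 × $8 = $520
  Q–C3: 25 × $12 = $300
  R–C1: 15 × $11 = $165
Total = 80 + 380 + 520 + 300 + 165 = $1445.

1445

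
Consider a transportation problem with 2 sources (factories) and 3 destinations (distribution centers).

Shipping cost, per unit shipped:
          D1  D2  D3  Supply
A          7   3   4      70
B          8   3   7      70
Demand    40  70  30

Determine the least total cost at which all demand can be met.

610

An optimal shipping plan:
  A->D1: 40 pallets
  A->D3: 30 pallets
  B->D2: 70 pallets
Total cost = 610.
(Supply check: A ships 70; B ships 70.)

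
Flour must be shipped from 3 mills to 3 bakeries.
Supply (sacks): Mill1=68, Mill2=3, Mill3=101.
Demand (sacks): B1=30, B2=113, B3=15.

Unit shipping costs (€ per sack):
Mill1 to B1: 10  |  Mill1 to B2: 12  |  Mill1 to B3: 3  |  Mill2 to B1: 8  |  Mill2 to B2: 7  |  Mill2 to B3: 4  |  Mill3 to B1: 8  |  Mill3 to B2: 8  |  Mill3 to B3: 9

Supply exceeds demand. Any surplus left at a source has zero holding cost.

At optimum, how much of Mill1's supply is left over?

14

Minimum-cost shipments:
  Mill1→B1: 30 × €10 = €300
  Mill1→B2: 9 × €12 = €108
  Mill1→B3: 15 × €3 = €45
  Mill2→B2: 3 × €7 = €21
  Mill3→B2: 101 × €8 = €808
Total cost = €1282.
Mill1 ships 54 of its 68, leaving 14.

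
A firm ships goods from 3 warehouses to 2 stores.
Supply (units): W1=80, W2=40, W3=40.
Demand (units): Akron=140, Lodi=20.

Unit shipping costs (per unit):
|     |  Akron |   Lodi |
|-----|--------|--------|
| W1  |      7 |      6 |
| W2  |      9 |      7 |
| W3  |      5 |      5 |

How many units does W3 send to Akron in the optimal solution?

40

The minimum-cost plan:
  W1–Akron: 80 units
  W2–Akron: 20 units
  W2–Lodi: 20 units
  W3–Akron: 40 units
Total cost = 1080.
So W3→Akron carries 40 units.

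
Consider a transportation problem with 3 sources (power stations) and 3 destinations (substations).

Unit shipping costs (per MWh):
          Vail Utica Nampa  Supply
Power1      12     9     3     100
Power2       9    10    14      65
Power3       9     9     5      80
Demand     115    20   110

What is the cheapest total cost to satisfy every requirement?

One minimum-cost allocation:
  Power1->Nampa: 100 MWh
  Power2->Vail: 65 MWh
  Power3->Vail: 50 MWh
  Power3->Utica: 20 MWh
  Power3->Nampa: 10 MWh
Total cost = 1565.

1565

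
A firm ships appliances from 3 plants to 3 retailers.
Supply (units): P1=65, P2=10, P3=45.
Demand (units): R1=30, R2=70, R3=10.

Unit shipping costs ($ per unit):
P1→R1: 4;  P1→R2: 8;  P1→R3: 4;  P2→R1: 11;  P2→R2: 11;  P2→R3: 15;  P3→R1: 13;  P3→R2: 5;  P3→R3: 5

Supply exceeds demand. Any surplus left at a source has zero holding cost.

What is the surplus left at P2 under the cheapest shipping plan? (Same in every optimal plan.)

10

Minimum-cost shipments:
  P1→R1: 30 × $4 = $120
  P1→R2: 25 × $8 = $200
  P1→R3: 10 × $4 = $40
  P3→R2: 45 × $5 = $225
Total cost = $585.
P2 ships 0 of its 10, leaving 10.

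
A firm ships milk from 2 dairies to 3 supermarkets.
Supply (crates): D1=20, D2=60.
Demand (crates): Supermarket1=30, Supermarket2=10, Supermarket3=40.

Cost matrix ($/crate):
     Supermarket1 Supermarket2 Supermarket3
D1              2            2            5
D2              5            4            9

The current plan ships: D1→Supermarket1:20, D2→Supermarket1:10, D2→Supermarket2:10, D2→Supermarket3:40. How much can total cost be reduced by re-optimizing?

Current plan cost = 20·2 + 10·5 + 10·4 + 40·9 = $490.
Optimal plan:
  D1 to Supermarket3: 20 × $5 = $100
  D2 to Supermarket1: 30 × $5 = $150
  D2 to Supermarket2: 10 × $4 = $40
  D2 to Supermarket3: 20 × $9 = $180
Optimal cost = $470.
Saving = 490 − 470 = $20.

20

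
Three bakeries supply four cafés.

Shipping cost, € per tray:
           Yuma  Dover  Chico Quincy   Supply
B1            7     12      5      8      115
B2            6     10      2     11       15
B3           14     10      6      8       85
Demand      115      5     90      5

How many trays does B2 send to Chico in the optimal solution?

Solving gives:
  B1–Yuma: 115 × €7 = €805
  B2–Chico: 15 × €2 = €30
  B3–Dover: 5 × €10 = €50
  B3–Chico: 75 × €6 = €450
  B3–Quincy: 5 × €8 = €40
Total cost = €1375.
So B2→Chico carries 15 trays.

15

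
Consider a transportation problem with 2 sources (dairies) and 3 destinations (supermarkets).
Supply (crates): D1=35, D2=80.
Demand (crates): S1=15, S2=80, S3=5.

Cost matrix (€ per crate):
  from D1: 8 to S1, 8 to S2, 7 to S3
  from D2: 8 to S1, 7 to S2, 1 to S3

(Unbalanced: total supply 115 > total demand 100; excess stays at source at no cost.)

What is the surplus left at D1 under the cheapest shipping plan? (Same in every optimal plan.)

An optimal plan:
  D1->S1: 15 × €8 = €120
  D1->S2: 5 × €8 = €40
  D2->S2: 75 × €7 = €525
  D2->S3: 5 × €1 = €5
Total cost = €690.
D1 ships 20 of its 35, leaving 15.

15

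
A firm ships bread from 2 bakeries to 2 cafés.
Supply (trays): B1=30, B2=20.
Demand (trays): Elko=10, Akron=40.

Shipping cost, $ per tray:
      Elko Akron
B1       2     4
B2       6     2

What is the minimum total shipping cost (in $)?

One minimum-cost allocation:
  B1–Elko: 10 trays
  B1–Akron: 20 trays
  B2–Akron: 20 trays
Total cost = $140.

140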